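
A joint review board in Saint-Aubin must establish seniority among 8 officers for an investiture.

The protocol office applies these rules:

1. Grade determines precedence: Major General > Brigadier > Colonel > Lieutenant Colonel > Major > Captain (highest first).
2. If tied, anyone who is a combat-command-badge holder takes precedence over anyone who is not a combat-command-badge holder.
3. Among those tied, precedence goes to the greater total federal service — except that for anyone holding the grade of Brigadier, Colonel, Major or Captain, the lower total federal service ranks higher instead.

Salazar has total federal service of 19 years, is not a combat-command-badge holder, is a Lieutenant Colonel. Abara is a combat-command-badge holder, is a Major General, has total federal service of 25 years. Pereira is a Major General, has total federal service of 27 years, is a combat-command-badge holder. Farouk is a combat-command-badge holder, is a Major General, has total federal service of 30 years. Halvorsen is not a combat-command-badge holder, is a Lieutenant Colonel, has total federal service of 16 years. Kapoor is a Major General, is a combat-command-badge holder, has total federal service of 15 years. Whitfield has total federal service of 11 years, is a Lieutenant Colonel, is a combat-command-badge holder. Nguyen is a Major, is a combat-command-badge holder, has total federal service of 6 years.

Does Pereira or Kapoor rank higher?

Pereira

By grade: Farouk, Pereira, Abara and Kapoor (Major General); then Whitfield, Salazar and Halvorsen (Lieutenant Colonel); then Nguyen (Major).
Farouk, Pereira, Abara and Kapoor are each a combat-command-badge holder, so the next rule applies.
Among Farouk, Pereira, Abara and Kapoor, by total federal service (higher first): Farouk (30 years) before Pereira (27 years) before Abara (25 years) before Kapoor (15 years).
Among Whitfield, Salazar and Halvorsen, a combat-command-badge holder before not a combat-command-badge holder: Whitfield (a combat-command-badge holder) before Salazar and Halvorsen (not a combat-command-badge holder).
Among Salazar and Halvorsen, by total federal service (higher first): Salazar (19 years) before Halvorsen (16 years).
So Pereira takes precedence.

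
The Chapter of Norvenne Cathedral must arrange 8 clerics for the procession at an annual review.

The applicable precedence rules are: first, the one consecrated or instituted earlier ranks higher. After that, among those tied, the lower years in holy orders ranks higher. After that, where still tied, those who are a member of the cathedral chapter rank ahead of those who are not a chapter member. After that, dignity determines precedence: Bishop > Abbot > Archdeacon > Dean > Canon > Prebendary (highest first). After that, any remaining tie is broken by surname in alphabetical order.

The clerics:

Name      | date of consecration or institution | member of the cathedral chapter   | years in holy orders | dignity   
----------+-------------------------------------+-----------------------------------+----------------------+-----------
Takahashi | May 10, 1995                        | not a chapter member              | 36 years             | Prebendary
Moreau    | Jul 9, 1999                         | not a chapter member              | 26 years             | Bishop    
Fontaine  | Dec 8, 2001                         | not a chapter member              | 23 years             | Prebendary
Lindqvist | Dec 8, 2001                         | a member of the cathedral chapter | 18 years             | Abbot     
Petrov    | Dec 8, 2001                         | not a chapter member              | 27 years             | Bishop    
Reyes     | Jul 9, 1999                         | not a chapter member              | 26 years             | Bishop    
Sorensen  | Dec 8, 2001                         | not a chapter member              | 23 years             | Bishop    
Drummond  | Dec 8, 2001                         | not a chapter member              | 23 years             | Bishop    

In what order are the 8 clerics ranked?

By date of consecration or institution (earlier first): Takahashi (May 10, 1995); then Moreau and Reyes (both Jul 9, 1999); then Lindqvist, Drummond, Sorensen, Fontaine and Petrov (each Dec 8, 2001).
Moreau and Reyes both have years in holy orders 26 years, so the next rule applies.
Moreau and Reyes are each not a chapter member, so the next rule applies.
Moreau and Reyes are each Bishop, so the next rule applies.
Among Moreau and Reyes, alphabetically by surname: Moreau before Reyes.
Among Lindqvist, Drummond, Sorensen, Fontaine and Petrov, by years in holy orders (lower first): Lindqvist (18 years) before Drummond, Sorensen and Fontaine (23 years) before Petrov (27 years).
Drummond, Sorensen and Fontaine are each not a chapter member, so the next rule applies.
Among Drummond, Sorensen and Fontaine, by dignity: Drummond and Sorensen (Bishop) before Fontaine (Prebendary).
Among Drummond and Sorensen, alphabetically by surname: Drummond before Sorensen.
Full order: Takahashi, Moreau, Reyes, Lindqvist, Drummond, Sorensen, Fontaine, Petrov.

Takahashi, Moreau, Reyes, Lindqvist, Drummond, Sorensen, Fontaine, Petrov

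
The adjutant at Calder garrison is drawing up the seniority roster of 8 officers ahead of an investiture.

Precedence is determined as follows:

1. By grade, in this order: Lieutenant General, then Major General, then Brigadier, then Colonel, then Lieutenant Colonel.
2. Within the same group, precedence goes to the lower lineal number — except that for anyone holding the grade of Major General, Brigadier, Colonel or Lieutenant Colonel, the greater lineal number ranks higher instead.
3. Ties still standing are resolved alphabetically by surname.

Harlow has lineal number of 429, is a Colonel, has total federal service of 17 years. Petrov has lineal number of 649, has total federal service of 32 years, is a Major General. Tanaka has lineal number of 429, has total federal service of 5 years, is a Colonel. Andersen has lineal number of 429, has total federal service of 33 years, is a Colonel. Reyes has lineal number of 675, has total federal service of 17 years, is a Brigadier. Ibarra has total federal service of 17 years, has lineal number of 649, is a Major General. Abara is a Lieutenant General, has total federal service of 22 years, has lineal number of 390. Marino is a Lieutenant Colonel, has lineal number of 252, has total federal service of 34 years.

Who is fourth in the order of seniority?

Reyes

By grade: Abara (Lieutenant General); then Ibarra and Petrov (Major General); then Reyes (Brigadier); then Andersen, Harlow and Tanaka (Colonel); then Marino (Lieutenant Colonel).
Ibarra and Petrov both have lineal number 649, so the next rule applies.
Among Ibarra and Petrov, alphabetically by surname: Ibarra before Petrov.
Andersen, Harlow and Tanaka all have lineal number 429, so the next rule applies.
Among Andersen, Harlow and Tanaka, alphabetically by surname: Andersen before Harlow before Tanaka.
Order: Abara, Ibarra, Petrov, Reyes, Andersen, Harlow, Tanaka, Marino.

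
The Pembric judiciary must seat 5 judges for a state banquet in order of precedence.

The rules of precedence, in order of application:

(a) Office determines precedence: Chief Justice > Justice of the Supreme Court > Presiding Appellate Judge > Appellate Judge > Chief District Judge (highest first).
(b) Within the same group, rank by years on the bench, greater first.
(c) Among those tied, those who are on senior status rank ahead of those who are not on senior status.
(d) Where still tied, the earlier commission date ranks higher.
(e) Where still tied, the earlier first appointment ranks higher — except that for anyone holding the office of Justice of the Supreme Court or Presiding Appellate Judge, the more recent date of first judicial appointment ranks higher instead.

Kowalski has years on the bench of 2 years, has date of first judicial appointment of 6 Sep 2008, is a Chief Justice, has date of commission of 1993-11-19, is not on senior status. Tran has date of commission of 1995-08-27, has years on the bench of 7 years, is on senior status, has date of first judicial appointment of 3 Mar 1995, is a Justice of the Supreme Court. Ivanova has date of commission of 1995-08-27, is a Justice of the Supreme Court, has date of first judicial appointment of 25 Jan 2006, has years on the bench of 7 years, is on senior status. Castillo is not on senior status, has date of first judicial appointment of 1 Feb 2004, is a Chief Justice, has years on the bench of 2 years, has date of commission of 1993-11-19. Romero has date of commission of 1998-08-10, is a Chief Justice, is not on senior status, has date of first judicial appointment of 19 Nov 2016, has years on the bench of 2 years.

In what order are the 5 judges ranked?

Castillo, Kowalski, Romero, Ivanova, Tran

By office: Castillo, Kowalski and Romero (Chief Justice); then Ivanova and Tran (Justice of the Supreme Court).
Castillo, Kowalski and Romero all have years on the bench 2 years, so the next rule applies.
Castillo, Kowalski and Romero are each not on senior status, so the next rule applies.
Among Castillo, Kowalski and Romero, by date of commission (earlier first): Castillo and Kowalski (1993-11-19) before Romero (1998-08-10).
Among Castillo and Kowalski, by date of first judicial appointment (earlier first): Castillo (1 Feb 2004) before Kowalski (6 Sep 2008).
Ivanova and Tran both have years on the bench 7 years, so the next rule applies.
Ivanova and Tran are each on senior status, so the next rule applies.
Ivanova and Tran both have date of commission 1995-08-27, so the next rule applies.
Among Ivanova and Tran, by date of first judicial appointment (later first) (reversed rule for this group): Ivanova (25 Jan 2006) before Tran (3 Mar 1995).
Full order: Castillo, Kowalski, Romero, Ivanova, Tran.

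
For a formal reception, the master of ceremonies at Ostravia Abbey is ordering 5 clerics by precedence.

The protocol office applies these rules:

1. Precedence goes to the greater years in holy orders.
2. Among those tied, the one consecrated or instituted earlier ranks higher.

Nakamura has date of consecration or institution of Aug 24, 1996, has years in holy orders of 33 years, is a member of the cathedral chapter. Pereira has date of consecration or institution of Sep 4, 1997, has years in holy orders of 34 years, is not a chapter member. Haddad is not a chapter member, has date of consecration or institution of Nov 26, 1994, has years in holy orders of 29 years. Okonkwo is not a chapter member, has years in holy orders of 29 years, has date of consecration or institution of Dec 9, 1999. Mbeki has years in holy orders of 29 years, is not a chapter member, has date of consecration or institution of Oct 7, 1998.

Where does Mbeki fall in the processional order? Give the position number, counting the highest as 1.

4

By years in holy orders (higher first): Pereira (34 years); then Nakamura (33 years); then Haddad, Mbeki and Okonkwo (each 29 years).
Among Haddad, Mbeki and Okonkwo, by date of consecration or institution (earlier first): Haddad (Nov 26, 1994) before Mbeki (Oct 7, 1998) before Okonkwo (Dec 9, 1999).
Order: Pereira, Nakamura, Haddad, Mbeki, Okonkwo. So position 4.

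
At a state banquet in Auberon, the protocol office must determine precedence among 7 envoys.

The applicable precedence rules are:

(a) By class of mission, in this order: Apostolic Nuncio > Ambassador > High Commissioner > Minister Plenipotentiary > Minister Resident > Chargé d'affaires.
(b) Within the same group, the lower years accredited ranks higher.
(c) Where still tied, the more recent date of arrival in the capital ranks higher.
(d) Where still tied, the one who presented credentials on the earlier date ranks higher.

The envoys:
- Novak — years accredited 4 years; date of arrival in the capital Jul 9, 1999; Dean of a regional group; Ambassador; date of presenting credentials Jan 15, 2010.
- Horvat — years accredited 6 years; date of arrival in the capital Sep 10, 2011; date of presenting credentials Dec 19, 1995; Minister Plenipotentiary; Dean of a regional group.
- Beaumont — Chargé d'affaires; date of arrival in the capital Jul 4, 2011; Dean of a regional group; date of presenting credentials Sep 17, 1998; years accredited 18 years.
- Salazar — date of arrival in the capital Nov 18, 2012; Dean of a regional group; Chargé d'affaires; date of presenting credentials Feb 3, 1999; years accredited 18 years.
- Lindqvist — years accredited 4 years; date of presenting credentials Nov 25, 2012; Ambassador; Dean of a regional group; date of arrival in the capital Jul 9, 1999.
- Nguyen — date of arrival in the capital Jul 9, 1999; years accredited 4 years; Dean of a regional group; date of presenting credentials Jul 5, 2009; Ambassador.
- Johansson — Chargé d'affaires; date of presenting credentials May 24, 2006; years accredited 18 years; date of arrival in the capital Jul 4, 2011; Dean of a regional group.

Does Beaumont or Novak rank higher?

Novak

By class of mission: Nguyen, Novak and Lindqvist (Ambassador); then Horvat (Minister Plenipotentiary); then Salazar, Beaumont and Johansson (Chargé d'affaires).
Nguyen, Novak and Lindqvist all have years accredited 4 years, so the next rule applies.
Nguyen, Novak and Lindqvist all have date of arrival in the capital Jul 9, 1999, so the next rule applies.
Among Nguyen, Novak and Lindqvist, by date of presenting credentials (earlier first): Nguyen (Jul 5, 2009) before Novak (Jan 15, 2010) before Lindqvist (Nov 25, 2012).
Salazar, Beaumont and Johansson all have years accredited 18 years, so the next rule applies.
Among Salazar, Beaumont and Johansson, by date of arrival in the capital (later first): Salazar (Nov 18, 2012) before Beaumont and Johansson (Jul 4, 2011).
Among Beaumont and Johansson, by date of presenting credentials (earlier first): Beaumont (Sep 17, 1998) before Johansson (May 24, 2006).
So Novak takes precedence.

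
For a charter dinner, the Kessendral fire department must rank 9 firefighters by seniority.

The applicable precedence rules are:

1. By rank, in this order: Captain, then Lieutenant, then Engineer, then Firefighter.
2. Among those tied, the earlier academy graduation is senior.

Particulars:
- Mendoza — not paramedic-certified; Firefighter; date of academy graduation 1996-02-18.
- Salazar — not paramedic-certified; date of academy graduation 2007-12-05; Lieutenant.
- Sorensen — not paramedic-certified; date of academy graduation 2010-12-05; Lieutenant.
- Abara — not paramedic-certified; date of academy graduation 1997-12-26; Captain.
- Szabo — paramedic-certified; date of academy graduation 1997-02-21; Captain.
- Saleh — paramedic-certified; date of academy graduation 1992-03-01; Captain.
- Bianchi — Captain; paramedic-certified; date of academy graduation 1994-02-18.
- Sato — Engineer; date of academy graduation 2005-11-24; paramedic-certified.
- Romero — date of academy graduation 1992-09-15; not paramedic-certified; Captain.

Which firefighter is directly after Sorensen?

Sato

By rank: Saleh, Romero, Bianchi, Szabo and Abara (Captain); then Salazar and Sorensen (Lieutenant); then Sato (Engineer); then Mendoza (Firefighter).
Among Saleh, Romero, Bianchi, Szabo and Abara, by date of academy graduation (earlier first): Saleh (1992-03-01) before Romero (1992-09-15) before Bianchi (1994-02-18) before Szabo (1997-02-21) before Abara (1997-12-26).
Among Salazar and Sorensen, by date of academy graduation (earlier first): Salazar (2007-12-05) before Sorensen (2010-12-05).
Order: Saleh, Romero, Bianchi, Szabo, Abara, Salazar, Sorensen, Sato, Mendoza.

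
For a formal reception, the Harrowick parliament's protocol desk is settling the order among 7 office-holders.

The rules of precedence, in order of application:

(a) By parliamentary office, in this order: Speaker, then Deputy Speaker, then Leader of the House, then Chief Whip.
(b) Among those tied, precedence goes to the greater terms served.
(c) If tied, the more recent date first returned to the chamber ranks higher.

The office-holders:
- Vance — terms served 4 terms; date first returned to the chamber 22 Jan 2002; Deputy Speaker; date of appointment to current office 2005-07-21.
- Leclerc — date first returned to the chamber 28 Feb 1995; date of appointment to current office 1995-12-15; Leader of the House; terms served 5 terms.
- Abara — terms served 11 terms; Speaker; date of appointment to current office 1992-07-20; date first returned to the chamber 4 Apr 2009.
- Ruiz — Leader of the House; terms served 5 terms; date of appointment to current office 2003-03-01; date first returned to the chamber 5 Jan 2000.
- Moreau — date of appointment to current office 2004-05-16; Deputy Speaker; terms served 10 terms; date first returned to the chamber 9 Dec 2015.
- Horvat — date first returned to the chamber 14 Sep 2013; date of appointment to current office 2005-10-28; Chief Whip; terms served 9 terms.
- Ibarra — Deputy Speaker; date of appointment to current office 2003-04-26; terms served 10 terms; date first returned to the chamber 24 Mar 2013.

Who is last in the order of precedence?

By parliamentary office: Abara (Speaker); then Moreau, Ibarra and Vance (Deputy Speaker); then Ruiz and Leclerc (Leader of the House); then Horvat (Chief Whip).
Among Moreau, Ibarra and Vance, by terms served (higher first): Moreau and Ibarra (10 terms) before Vance (4 terms).
Among Moreau and Ibarra, by date first returned to the chamber (later first): Moreau (9 Dec 2015) before Ibarra (24 Mar 2013).
Ruiz and Leclerc both have terms served 5 terms, so the next rule applies.
Among Ruiz and Leclerc, by date first returned to the chamber (later first): Ruiz (5 Jan 2000) before Leclerc (28 Feb 1995).
Order: Abara, Moreau, Ibarra, Vance, Ruiz, Leclerc, Horvat.

Horvat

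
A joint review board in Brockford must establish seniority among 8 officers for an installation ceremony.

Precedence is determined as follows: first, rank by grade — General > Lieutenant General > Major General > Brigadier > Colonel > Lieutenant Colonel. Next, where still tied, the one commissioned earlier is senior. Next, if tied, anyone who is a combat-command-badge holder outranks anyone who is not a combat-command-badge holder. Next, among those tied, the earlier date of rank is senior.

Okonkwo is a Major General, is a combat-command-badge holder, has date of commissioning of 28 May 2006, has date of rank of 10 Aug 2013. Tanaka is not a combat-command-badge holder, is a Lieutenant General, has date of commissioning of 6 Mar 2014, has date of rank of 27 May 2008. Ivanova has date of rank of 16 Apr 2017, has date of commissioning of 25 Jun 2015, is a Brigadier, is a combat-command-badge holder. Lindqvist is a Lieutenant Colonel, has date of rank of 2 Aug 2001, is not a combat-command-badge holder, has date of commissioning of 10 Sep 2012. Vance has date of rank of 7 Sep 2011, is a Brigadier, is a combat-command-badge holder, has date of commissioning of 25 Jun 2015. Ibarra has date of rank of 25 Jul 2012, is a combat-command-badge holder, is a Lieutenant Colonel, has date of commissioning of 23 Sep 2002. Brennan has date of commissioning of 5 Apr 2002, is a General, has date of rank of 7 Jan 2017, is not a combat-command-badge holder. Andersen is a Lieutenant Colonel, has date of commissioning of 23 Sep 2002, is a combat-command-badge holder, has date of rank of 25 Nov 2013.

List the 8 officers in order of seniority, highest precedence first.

By grade: Brennan (General); then Tanaka (Lieutenant General); then Okonkwo (Major General); then Vance and Ivanova (Brigadier); then Ibarra, Andersen and Lindqvist (Lieutenant Colonel).
Vance and Ivanova both have date of commissioning 25 Jun 2015, so the next rule applies.
Vance and Ivanova are each a combat-command-badge holder, so the next rule applies.
Among Vance and Ivanova, by date of rank (earlier first): Vance (7 Sep 2011) before Ivanova (16 Apr 2017).
Among Ibarra, Andersen and Lindqvist, by date of commissioning (earlier first): Ibarra and Andersen (23 Sep 2002) before Lindqvist (10 Sep 2012).
Ibarra and Andersen are each a combat-command-badge holder, so the next rule applies.
Among Ibarra and Andersen, by date of rank (earlier first): Ibarra (25 Jul 2012) before Andersen (25 Nov 2013).
Full order: Brennan, Tanaka, Okonkwo, Vance, Ivanova, Ibarra, Andersen, Lindqvist.

Brennan, Tanaka, Okonkwo, Vance, Ivanova, Ibarra, Andersen, Lindqvist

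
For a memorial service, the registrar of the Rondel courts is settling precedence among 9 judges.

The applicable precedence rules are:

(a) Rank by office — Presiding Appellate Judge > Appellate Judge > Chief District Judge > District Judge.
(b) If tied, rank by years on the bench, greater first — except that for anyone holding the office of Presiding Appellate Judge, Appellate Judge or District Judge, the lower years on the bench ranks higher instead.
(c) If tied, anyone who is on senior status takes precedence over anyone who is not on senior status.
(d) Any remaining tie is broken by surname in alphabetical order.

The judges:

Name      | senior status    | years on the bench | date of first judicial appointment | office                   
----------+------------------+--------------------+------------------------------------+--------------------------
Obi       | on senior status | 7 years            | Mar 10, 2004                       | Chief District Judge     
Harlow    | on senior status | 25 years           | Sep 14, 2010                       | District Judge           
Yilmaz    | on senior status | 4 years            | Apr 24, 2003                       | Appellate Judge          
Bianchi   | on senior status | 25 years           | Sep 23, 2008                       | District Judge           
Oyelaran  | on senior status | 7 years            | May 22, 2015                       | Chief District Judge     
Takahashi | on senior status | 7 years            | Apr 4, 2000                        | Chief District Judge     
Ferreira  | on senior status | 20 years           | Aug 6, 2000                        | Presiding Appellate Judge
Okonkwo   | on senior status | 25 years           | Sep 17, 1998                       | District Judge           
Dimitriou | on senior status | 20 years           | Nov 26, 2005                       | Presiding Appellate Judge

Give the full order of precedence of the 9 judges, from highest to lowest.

By office: Dimitriou and Ferreira (Presiding Appellate Judge); then Yilmaz (Appellate Judge); then Obi, Oyelaran and Takahashi (Chief District Judge); then Bianchi, Harlow and Okonkwo (District Judge).
Dimitriou and Ferreira both have years on the bench 20 years, so the next rule applies.
Dimitriou and Ferreira are each on senior status, so the next rule applies.
Among Dimitriou and Ferreira, alphabetically by surname: Dimitriou before Ferreira.
Obi, Oyelaran and Takahashi all have years on the bench 7 years, so the next rule applies.
Obi, Oyelaran and Takahashi are each on senior status, so the next rule applies.
Among Obi, Oyelaran and Takahashi, alphabetically by surname: Obi before Oyelaran before Takahashi.
Bianchi, Harlow and Okonkwo all have years on the bench 25 years, so the next rule applies.
Bianchi, Harlow and Okonkwo are each on senior status, so the next rule applies.
Among Bianchi, Harlow and Okonkwo, alphabetically by surname: Bianchi before Harlow before Okonkwo.
Full order: Dimitriou, Ferreira, Yilmaz, Obi, Oyelaran, Takahashi, Bianchi, Harlow, Okonkwo.

Dimitriou, Ferreira, Yilmaz, Obi, Oyelaran, Takahashi, Bianchi, Harlow, Okonkwo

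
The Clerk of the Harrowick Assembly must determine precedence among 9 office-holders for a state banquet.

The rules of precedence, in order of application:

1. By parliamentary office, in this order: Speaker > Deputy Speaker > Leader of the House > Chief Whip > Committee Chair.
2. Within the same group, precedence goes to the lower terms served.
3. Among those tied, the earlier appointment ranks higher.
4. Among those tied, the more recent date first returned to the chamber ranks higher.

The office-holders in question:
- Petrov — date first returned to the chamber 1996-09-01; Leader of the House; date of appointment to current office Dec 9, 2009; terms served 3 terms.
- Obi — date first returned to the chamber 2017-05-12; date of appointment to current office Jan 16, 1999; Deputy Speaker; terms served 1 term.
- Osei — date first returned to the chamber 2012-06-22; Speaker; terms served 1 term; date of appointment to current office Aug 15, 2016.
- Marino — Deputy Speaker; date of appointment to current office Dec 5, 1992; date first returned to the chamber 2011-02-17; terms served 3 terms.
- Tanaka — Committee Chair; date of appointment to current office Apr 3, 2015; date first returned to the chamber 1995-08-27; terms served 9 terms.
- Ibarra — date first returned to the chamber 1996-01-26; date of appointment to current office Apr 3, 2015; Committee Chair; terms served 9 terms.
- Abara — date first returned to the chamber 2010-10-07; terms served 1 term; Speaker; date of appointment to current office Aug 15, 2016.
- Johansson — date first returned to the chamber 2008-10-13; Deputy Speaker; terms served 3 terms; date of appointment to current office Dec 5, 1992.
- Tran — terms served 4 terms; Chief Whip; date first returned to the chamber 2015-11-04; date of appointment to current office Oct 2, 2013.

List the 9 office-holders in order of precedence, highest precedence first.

Osei, Abara, Obi, Marino, Johansson, Petrov, Tran, Ibarra, Tanaka

By parliamentary office: Osei and Abara (Speaker); then Obi, Marino and Johansson (Deputy Speaker); then Petrov (Leader of the House); then Tran (Chief Whip); then Ibarra and Tanaka (Committee Chair).
Osei and Abara both have terms served 1 term, so the next rule applies.
Osei and Abara both have date of appointment to current office Aug 15, 2016, so the next rule applies.
Among Osei and Abara, by date first returned to the chamber (later first): Osei (2012-06-22) before Abara (2010-10-07).
Among Obi, Marino and Johansson, by terms served (lower first): Obi (1 term) before Marino and Johansson (3 terms).
Marino and Johansson both have date of appointment to current office Dec 5, 1992, so the next rule applies.
Among Marino and Johansson, by date first returned to the chamber (later first): Marino (2011-02-17) before Johansson (2008-10-13).
Ibarra and Tanaka both have terms served 9 terms, so the next rule applies.
Ibarra and Tanaka both have date of appointment to current office Apr 3, 2015, so the next rule applies.
Among Ibarra and Tanaka, by date first returned to the chamber (later first): Ibarra (1996-01-26) before Tanaka (1995-08-27).
Full order: Osei, Abara, Obi, Marino, Johansson, Petrov, Tran, Ibarra, Tanaka.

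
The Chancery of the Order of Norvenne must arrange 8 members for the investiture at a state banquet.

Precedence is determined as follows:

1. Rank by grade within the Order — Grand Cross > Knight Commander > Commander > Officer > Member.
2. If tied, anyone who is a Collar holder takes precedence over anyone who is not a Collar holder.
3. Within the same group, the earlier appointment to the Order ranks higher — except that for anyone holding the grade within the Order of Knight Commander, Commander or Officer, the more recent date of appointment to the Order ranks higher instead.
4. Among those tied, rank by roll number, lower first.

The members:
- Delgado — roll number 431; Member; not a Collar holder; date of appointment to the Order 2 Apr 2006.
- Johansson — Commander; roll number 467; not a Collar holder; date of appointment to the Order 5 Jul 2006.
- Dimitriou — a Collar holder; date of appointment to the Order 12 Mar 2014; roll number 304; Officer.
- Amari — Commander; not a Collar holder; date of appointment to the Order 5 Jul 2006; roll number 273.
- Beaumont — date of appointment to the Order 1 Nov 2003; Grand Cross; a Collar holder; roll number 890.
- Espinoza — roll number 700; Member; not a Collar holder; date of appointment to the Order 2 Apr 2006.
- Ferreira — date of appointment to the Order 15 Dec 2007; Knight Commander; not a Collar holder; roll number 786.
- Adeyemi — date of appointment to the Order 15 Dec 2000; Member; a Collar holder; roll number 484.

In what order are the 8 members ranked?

Beaumont, Ferreira, Amari, Johansson, Dimitriou, Adeyemi, Delgado, Espinoza

By grade within the Order: Beaumont (Grand Cross); then Ferreira (Knight Commander); then Amari and Johansson (Commander); then Dimitriou (Officer); then Adeyemi, Delgado and Espinoza (Member).
Amari and Johansson are each not a Collar holder, so the next rule applies.
Amari and Johansson both have date of appointment to the Order 5 Jul 2006, so the next rule applies.
Among Amari and Johansson, by roll number (lower first): Amari (273) before Johansson (467).
Among Adeyemi, Delgado and Espinoza, a Collar holder before not a Collar holder: Adeyemi (a Collar holder) before Delgado and Espinoza (not a Collar holder).
Delgado and Espinoza both have date of appointment to the Order 2 Apr 2006, so the next rule applies.
Among Delgado and Espinoza, by roll number (lower first): Delgado (431) before Espinoza (700).
Full order: Beaumont, Ferreira, Amari, Johansson, Dimitriou, Adeyemi, Delgado, Espinoza.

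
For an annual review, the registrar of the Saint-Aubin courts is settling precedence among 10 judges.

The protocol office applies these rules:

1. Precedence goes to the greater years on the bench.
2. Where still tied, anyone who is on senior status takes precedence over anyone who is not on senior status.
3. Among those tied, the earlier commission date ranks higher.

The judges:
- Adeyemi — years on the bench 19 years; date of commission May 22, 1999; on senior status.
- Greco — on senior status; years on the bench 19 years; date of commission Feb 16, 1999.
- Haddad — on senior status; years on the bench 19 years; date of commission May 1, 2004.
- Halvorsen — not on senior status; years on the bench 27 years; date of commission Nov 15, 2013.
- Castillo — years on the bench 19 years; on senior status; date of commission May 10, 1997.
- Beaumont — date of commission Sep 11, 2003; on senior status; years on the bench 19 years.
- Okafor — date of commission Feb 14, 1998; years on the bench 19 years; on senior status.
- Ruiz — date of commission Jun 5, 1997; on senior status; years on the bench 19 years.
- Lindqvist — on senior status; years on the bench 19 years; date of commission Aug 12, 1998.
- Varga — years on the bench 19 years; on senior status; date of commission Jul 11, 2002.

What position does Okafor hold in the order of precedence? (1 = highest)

4

By years on the bench (higher first): Halvorsen (27 years); then Castillo, Ruiz, Okafor, Lindqvist, Greco, Adeyemi, Varga, Beaumont and Haddad (each 19 years).
Castillo, Ruiz, Okafor, Lindqvist, Greco, Adeyemi, Varga, Beaumont and Haddad are each on senior status, so the next rule applies.
Among Castillo, Ruiz, Okafor, Lindqvist, Greco, Adeyemi, Varga, Beaumont and Haddad, by date of commission (earlier first): Castillo (May 10, 1997) before Ruiz (Jun 5, 1997) before Okafor (Feb 14, 1998) before Lindqvist (Aug 12, 1998) before Greco (Feb 16, 1999) before Adeyemi (May 22, 1999) before Varga (Jul 11, 2002) before Beaumont (Sep 11, 2003) before Haddad (May 1, 2004).
Order: Halvorsen, Castillo, Ruiz, Okafor, Lindqvist, Greco, Adeyemi, Varga, Beaumont, Haddad. So position 4.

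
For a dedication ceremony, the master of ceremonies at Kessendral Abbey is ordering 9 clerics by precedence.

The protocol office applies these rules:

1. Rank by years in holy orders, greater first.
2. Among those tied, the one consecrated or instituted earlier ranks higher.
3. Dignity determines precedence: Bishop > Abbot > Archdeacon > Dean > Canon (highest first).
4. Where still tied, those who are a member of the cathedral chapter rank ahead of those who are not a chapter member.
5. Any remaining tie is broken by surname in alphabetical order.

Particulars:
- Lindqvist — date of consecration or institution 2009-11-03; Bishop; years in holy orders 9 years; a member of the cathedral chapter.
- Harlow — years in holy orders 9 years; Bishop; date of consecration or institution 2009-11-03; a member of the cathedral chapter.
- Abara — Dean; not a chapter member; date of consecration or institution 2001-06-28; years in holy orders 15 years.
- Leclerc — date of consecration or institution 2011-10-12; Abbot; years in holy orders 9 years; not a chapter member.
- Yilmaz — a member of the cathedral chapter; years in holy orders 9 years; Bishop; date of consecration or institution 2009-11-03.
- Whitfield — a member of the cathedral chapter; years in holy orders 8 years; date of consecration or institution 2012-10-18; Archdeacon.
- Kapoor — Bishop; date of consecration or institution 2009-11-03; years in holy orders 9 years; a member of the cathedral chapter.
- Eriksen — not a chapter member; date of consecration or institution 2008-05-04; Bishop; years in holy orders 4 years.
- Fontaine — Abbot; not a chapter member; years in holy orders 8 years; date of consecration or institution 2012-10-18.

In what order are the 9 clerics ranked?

By years in holy orders (higher first): Abara (15 years); then Harlow, Kapoor, Lindqvist, Yilmaz and Leclerc (each 9 years); then Fontaine and Whitfield (both 8 years); then Eriksen (4 years).
Among Harlow, Kapoor, Lindqvist, Yilmaz and Leclerc, by date of consecration or institution (earlier first): Harlow, Kapoor, Lindqvist and Yilmaz (2009-11-03) before Leclerc (2011-10-12).
Harlow, Kapoor, Lindqvist and Yilmaz are each Bishop, so the next rule applies.
Harlow, Kapoor, Lindqvist and Yilmaz are each a member of the cathedral chapter, so the next rule applies.
Among Harlow, Kapoor, Lindqvist and Yilmaz, alphabetically by surname: Harlow before Kapoor before Lindqvist before Yilmaz.
Fontaine and Whitfield both have date of consecration or institution 2012-10-18, so the next rule applies.
Among Fontaine and Whitfield, by dignity: Fontaine (Abbot) before Whitfield (Archdeacon).
Full order: Abara, Harlow, Kapoor, Lindqvist, Yilmaz, Leclerc, Fontaine, Whitfield, Eriksen.

Abara, Harlow, Kapoor, Lindqvist, Yilmaz, Leclerc, Fontaine, Whitfield, Eriksen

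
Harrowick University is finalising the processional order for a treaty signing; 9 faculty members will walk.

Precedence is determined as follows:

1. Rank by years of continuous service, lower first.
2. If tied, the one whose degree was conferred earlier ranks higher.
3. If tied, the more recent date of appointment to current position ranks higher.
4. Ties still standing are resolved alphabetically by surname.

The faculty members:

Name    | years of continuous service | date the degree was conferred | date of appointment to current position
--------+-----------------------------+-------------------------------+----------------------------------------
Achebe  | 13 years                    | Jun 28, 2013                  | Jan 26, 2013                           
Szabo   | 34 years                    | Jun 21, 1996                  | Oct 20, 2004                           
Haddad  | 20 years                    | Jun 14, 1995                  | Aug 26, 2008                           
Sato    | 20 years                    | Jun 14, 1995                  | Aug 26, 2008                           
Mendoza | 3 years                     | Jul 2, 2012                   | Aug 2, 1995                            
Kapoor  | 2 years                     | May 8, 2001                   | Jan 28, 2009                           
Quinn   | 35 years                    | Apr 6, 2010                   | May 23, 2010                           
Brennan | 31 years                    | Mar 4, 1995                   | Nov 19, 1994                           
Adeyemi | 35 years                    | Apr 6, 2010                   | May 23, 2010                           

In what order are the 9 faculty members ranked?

Kapoor, Mendoza, Achebe, Haddad, Sato, Brennan, Szabo, Adeyemi, Quinn

By years of continuous service (lower first): Kapoor (2 years); then Mendoza (3 years); then Achebe (13 years); then Haddad and Sato (both 20 years); then Brennan (31 years); then Szabo (34 years); then Adeyemi and Quinn (both 35 years).
Haddad and Sato both have date the degree was conferred Jun 14, 1995, so the next rule applies.
Haddad and Sato both have date of appointment to current position Aug 26, 2008, so the next rule applies.
Among Haddad and Sato, alphabetically by surname: Haddad before Sato.
Adeyemi and Quinn both have date the degree was conferred Apr 6, 2010, so the next rule applies.
Adeyemi and Quinn both have date of appointment to current position May 23, 2010, so the next rule applies.
Among Adeyemi and Quinn, alphabetically by surname: Adeyemi before Quinn.
Full order: Kapoor, Mendoza, Achebe, Haddad, Sato, Brennan, Szabo, Adeyemi, Quinn.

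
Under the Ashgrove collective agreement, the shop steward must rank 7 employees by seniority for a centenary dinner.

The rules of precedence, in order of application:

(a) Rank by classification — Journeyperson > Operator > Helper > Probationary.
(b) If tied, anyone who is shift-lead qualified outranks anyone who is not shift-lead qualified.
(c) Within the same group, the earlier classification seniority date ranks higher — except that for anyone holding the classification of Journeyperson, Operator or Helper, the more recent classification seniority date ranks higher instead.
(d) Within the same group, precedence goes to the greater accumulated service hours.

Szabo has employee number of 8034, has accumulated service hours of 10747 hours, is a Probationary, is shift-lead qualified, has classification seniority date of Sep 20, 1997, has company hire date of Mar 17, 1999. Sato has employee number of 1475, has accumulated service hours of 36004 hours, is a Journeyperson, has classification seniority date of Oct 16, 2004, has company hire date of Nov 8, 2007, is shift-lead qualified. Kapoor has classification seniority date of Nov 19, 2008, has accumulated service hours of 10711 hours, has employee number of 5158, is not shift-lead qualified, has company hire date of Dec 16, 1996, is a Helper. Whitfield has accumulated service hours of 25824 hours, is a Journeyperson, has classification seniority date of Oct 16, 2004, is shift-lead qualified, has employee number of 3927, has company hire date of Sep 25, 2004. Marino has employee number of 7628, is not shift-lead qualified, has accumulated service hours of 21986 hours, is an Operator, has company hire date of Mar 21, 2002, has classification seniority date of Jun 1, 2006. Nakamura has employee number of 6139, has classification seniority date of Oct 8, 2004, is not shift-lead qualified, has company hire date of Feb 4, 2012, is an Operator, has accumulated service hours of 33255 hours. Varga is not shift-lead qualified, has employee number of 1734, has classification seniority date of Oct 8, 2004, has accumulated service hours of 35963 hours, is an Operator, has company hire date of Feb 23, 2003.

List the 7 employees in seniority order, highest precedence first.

Sato, Whitfield, Marino, Varga, Nakamura, Kapoor, Szabo

By classification: Sato and Whitfield (Journeyperson); then Marino, Varga and Nakamura (Operator); then Kapoor (Helper); then Szabo (Probationary).
Sato and Whitfield are each shift-lead qualified, so the next rule applies.
Sato and Whitfield both have classification seniority date Oct 16, 2004, so the next rule applies.
Among Sato and Whitfield, by accumulated service hours (higher first): Sato (36004 hours) before Whitfield (25824 hours).
Marino, Varga and Nakamura are each not shift-lead qualified, so the next rule applies.
Among Marino, Varga and Nakamura, by classification seniority date (later first) (reversed rule for this group): Marino (Jun 1, 2006) before Varga and Nakamura (Oct 8, 2004).
Among Varga and Nakamura, by accumulated service hours (higher first): Varga (35963 hours) before Nakamura (33255 hours).
Full order: Sato, Whitfield, Marino, Varga, Nakamura, Kapoor, Szabo.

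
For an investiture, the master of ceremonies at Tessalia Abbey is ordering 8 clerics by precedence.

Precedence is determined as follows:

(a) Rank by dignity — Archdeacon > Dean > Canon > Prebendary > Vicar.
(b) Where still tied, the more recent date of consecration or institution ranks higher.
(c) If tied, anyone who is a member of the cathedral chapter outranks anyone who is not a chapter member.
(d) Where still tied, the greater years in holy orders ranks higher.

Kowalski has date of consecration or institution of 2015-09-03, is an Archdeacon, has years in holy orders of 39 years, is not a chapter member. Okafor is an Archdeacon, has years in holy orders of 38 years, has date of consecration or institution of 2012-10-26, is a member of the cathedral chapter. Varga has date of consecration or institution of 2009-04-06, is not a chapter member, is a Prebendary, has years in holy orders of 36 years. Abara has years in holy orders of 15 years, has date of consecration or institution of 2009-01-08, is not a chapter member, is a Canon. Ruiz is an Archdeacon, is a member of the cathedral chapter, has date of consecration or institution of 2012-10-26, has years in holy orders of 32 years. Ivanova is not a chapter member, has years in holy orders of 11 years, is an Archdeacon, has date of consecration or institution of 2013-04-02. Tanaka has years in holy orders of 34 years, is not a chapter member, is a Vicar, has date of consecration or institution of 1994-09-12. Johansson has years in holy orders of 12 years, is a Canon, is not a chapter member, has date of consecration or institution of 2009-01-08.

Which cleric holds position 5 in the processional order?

Abara

By dignity: Kowalski, Ivanova, Okafor and Ruiz (Archdeacon); then Abara and Johansson (Canon); then Varga (Prebendary); then Tanaka (Vicar).
Among Kowalski, Ivanova, Okafor and Ruiz, by date of consecration or institution (later first): Kowalski (2015-09-03) before Ivanova (2013-04-02) before Okafor and Ruiz (2012-10-26).
Okafor and Ruiz are each a member of the cathedral chapter, so the next rule applies.
Among Okafor and Ruiz, by years in holy orders (higher first): Okafor (38 years) before Ruiz (32 years).
Abara and Johansson both have date of consecration or institution 2009-01-08, so the next rule applies.
Abara and Johansson are each not a chapter member, so the next rule applies.
Among Abara and Johansson, by years in holy orders (higher first): Abara (15 years) before Johansson (12 years).
Order: Kowalski, Ivanova, Okafor, Ruiz, Abara, Johansson, Varga, Tanaka.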